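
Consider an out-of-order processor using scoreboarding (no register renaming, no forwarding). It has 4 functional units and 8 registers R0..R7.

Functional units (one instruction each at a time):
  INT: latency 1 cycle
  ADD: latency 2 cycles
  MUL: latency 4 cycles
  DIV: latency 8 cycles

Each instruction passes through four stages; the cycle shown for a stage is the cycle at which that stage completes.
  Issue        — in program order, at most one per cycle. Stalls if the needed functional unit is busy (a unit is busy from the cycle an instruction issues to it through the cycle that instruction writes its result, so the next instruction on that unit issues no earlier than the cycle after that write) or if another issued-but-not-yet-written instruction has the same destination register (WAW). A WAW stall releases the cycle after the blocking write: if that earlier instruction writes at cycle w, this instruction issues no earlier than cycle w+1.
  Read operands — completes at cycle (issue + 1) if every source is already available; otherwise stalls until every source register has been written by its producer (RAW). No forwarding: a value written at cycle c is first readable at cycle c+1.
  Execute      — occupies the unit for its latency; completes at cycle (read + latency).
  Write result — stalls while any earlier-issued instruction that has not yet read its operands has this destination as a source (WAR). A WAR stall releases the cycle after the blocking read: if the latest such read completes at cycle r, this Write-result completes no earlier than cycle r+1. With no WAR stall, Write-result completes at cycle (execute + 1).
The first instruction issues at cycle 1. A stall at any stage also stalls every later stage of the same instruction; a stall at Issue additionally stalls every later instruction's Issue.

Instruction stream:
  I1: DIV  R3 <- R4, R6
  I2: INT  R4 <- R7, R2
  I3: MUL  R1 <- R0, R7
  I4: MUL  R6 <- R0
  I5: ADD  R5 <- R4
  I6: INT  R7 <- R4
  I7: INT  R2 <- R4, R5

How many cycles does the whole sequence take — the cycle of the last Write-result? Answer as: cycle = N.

cycle = 19

[1] I1 issues→DIV
[2] I1 reads, I2 issues→INT
[3] I2 reads, I3 issues→MUL
[4] I2 exec-done, I3 reads
[5] I2 writes R4
[8] I3 exec-done
[9] I3 writes R1
[10] I1 exec-done, I4 issues→MUL
[11] I1 writes R3, I4 reads, I5 issues→ADD
[12] I5 reads, I6 issues→INT
[13] I6 reads
[14] I5 exec-done, I6 exec-done
[15] I4 exec-done, I5 writes R5, I6 writes R7
[16] I4 writes R6, I7 issues→INT
[17] I7 reads
[18] I7 exec-done
[19] I7 writes R2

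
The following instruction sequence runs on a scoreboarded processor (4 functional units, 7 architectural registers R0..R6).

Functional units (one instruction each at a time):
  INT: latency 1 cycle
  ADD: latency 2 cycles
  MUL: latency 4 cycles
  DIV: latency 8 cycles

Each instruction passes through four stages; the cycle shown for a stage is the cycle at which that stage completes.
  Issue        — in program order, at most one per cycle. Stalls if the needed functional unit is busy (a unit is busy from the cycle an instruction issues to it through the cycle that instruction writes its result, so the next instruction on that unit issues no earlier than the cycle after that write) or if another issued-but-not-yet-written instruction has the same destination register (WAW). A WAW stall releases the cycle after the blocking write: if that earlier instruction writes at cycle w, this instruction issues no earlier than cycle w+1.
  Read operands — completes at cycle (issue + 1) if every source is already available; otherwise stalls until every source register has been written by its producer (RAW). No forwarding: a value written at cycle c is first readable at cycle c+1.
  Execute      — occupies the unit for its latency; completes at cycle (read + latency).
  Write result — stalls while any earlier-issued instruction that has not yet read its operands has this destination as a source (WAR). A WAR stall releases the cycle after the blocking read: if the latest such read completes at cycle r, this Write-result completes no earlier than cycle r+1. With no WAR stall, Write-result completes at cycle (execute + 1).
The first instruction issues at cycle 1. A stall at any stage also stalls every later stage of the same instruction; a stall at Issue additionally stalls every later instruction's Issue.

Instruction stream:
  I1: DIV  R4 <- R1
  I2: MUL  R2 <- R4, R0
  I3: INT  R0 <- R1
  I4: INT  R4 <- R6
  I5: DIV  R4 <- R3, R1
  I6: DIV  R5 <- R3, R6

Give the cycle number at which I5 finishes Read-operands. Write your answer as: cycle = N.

1) issue 1, read 2, done 10, write 11
2) issue 2, read 12, done 16, write 17  <RAW R4: wait I1 write@11>
3) issue 3, read 4, done 5, write 13  <WAR R0: wait I2 read@12>
4) issue 14, read 15, done 16, write 17  <struct: INT busy until I3 writes@13>
5) issue 18, read 19, done 27, write 28  <WAW R4: wait I4 write@17>
6) issue 29, read 30, done 38, write 39  <struct: DIV busy until I5 writes@28>

cycle = 19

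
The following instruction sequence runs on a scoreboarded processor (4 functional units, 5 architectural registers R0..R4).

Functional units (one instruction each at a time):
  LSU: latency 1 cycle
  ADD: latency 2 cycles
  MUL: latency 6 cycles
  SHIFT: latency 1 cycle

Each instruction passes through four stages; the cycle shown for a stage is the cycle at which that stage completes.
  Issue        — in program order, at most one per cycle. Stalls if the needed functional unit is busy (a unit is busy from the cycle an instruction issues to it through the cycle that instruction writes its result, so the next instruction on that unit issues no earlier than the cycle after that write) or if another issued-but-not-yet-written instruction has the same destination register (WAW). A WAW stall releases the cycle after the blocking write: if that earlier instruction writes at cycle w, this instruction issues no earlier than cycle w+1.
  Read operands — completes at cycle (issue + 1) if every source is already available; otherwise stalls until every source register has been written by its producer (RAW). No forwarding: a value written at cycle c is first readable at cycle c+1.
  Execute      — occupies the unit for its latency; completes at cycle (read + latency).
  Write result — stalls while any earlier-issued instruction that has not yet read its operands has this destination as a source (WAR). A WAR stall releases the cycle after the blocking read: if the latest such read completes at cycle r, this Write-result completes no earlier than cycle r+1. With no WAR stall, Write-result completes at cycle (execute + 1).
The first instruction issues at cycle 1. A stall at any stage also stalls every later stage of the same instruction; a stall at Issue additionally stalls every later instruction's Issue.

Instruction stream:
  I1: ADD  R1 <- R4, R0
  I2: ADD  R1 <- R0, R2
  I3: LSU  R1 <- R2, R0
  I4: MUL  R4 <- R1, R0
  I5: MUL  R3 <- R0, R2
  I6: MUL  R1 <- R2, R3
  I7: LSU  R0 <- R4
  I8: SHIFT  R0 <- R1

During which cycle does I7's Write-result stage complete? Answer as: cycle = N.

[1] I1 issues→ADD
[2] I1 reads
[4] I1 exec-done
[5] I1 writes R1
[6] I2 issues→ADD
[7] I2 reads
[9] I2 exec-done
[10] I2 writes R1
[11] I3 issues→LSU
[12] I3 reads; I4 issues→MUL
[13] I3 exec-done
[14] I3 writes R1
[15] I4 reads
[21] I4 exec-done
[22] I4 writes R4
[23] I5 issues→MUL
[24] I5 reads
[30] I5 exec-done
[31] I5 writes R3
[32] I6 issues→MUL
[33] I6 reads; I7 issues→LSU
[34] I7 reads
[35] I7 exec-done
[36] I7 writes R0
[37] I8 issues→SHIFT
[39] I6 exec-done
[40] I6 writes R1
[41] I8 reads
[42] I8 exec-done
[43] I8 writes R0

cycle = 36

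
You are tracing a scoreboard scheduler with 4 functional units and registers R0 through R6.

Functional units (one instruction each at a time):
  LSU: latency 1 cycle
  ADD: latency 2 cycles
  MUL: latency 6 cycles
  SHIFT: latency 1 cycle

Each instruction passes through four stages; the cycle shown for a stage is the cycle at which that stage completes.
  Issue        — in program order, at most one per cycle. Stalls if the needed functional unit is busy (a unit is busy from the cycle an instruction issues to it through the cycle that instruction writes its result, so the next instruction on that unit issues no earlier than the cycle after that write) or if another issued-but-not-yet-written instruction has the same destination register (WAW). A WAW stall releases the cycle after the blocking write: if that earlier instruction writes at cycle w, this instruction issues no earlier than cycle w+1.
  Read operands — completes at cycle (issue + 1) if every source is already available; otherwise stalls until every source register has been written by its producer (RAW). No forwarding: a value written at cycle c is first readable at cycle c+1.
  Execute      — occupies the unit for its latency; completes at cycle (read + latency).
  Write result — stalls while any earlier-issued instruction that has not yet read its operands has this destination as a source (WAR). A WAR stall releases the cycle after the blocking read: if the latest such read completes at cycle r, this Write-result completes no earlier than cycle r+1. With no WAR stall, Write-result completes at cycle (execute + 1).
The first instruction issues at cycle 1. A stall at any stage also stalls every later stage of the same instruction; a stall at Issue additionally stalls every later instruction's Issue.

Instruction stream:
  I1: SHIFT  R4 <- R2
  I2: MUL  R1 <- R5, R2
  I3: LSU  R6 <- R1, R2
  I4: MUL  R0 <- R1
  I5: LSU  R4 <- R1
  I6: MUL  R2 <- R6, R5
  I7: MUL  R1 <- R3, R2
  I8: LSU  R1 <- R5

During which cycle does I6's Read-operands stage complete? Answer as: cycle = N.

cycle = 21

I1  is:1  ro:2  ex:3  wr:4
I2  is:2  ro:3  ex:9  wr:10
I3  is:3  ro:11  ex:12  wr:13  — RAW R1: wait I2 write@10
I4  is:11  ro:12  ex:18  wr:19  — struct: MUL busy until I2 writes@10
I5  is:14  ro:15  ex:16  wr:17  — struct: LSU busy until I3 writes@13
I6  is:20  ro:21  ex:27  wr:28  — struct: MUL busy until I4 writes@19
I7  is:29  ro:30  ex:36  wr:37  — struct: MUL busy until I6 writes@28
I8  is:38  ro:39  ex:40  wr:41  — WAW R1: wait I7 write@37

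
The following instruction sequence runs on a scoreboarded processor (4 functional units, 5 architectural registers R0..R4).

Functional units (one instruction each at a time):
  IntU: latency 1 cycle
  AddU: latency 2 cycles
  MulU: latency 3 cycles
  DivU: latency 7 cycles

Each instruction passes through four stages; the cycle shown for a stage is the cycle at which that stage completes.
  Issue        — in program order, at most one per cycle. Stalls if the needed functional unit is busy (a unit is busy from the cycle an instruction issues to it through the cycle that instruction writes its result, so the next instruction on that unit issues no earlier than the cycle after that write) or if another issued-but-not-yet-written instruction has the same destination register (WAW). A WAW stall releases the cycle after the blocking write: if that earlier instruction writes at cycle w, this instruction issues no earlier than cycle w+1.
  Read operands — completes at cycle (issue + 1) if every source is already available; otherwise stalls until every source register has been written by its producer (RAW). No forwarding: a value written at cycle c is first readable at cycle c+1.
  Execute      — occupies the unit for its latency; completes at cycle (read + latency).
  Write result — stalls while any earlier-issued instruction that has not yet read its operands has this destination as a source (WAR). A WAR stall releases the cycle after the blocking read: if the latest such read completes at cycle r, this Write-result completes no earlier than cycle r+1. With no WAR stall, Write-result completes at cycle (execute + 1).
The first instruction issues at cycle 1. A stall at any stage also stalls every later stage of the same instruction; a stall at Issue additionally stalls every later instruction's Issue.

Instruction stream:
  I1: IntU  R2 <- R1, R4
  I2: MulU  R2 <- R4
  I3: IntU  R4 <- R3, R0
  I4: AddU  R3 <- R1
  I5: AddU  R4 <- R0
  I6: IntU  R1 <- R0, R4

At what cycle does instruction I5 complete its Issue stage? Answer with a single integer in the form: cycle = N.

cycle = 12

I1  is:1  ro:2  ex:3  wr:4
I2  is:5  ro:6  ex:9  wr:10  — WAW R2: wait I1 write@4
I3  is:6  ro:7  ex:8  wr:9
I4  is:7  ro:8  ex:10  wr:11
I5  is:12  ro:13  ex:15  wr:16  — struct: AddU busy until I4 writes@11
I6  is:13  ro:17  ex:18  wr:19  — RAW R4: wait I5 write@16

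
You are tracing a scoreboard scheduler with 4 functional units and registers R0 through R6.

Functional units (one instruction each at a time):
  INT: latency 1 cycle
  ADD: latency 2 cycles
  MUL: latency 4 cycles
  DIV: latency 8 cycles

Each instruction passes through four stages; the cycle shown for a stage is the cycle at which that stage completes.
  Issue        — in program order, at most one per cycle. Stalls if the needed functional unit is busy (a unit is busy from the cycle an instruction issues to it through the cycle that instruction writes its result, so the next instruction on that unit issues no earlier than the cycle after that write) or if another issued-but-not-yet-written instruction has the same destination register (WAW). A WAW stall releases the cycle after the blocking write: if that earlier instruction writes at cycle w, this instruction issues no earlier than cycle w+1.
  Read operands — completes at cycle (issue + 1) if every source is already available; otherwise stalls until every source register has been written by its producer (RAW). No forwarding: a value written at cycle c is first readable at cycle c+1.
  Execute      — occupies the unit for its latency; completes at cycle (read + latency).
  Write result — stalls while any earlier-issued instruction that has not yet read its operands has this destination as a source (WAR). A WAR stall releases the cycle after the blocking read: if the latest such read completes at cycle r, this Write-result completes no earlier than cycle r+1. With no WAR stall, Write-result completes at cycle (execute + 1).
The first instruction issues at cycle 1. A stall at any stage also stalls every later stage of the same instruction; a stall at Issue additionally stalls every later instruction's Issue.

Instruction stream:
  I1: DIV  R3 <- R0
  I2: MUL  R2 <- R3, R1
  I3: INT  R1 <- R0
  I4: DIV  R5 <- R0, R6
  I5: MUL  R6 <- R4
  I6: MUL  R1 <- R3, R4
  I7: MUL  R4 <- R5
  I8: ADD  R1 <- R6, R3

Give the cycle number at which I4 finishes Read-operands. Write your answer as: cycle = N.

cycle = 13

c1: I1 issues→DIV
c2: I1 reads · I2 issues→MUL
c3: I3 issues→INT
c4: I3 reads
c5: I3 exec-done
c10: I1 exec-done
c11: I1 writes R3
c12: I2 reads · I4 issues→DIV
c13: I3 writes R1 · I4 reads
c16: I2 exec-done
c17: I2 writes R2
c18: I5 issues→MUL
c19: I5 reads
c21: I4 exec-done
c22: I4 writes R5
c23: I5 exec-done
c24: I5 writes R6
c25: I6 issues→MUL
c26: I6 reads
c30: I6 exec-done
c31: I6 writes R1
c32: I7 issues→MUL
c33: I7 reads · I8 issues→ADD
c34: I8 reads
c36: I8 exec-done
c37: I7 exec-done · I8 writes R1
c38: I7 writes R4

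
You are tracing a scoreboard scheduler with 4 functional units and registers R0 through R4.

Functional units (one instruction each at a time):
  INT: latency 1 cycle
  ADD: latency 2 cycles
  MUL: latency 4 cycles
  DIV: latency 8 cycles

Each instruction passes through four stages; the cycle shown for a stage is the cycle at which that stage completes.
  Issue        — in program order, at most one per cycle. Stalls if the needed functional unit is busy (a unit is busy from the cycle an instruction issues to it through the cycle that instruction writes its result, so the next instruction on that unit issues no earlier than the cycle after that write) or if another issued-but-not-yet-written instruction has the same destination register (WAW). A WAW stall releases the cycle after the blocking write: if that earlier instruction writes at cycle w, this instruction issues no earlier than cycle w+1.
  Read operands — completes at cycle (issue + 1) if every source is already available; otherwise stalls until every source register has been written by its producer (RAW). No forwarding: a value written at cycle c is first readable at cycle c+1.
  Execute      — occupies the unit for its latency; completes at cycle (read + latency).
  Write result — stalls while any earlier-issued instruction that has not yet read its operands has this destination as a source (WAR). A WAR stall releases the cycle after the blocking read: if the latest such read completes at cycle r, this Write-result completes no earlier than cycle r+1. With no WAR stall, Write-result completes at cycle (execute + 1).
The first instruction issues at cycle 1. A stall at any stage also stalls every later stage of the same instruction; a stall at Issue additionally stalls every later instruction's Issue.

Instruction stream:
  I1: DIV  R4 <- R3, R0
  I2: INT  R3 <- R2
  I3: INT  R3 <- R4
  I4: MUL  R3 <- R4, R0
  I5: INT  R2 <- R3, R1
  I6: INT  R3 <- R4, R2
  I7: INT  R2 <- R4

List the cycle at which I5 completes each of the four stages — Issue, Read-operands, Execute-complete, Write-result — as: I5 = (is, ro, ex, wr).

cycle 1: issue I1 (DIV)
cycle 2: I1 read-ops, issue I2 (INT)
cycle 3: I2 read-ops
cycle 4: I2 finished on INT
cycle 5: I2→R3
cycle 6: issue I3 (INT)
cycle 10: I1 finished on DIV
cycle 11: I1→R4
cycle 12: I3 read-ops
cycle 13: I3 finished on INT
cycle 14: I3→R3
cycle 15: issue I4 (MUL)
cycle 16: I4 read-ops, issue I5 (INT)
cycle 20: I4 finished on MUL
cycle 21: I4→R3
cycle 22: I5 read-ops
cycle 23: I5 finished on INT
cycle 24: I5→R2
cycle 25: issue I6 (INT)
cycle 26: I6 read-ops
cycle 27: I6 finished on INT
cycle 28: I6→R3
cycle 29: issue I7 (INT)
cycle 30: I7 read-ops
cycle 31: I7 finished on INT
cycle 32: I7→R2

I5 = (16, 22, 23, 24)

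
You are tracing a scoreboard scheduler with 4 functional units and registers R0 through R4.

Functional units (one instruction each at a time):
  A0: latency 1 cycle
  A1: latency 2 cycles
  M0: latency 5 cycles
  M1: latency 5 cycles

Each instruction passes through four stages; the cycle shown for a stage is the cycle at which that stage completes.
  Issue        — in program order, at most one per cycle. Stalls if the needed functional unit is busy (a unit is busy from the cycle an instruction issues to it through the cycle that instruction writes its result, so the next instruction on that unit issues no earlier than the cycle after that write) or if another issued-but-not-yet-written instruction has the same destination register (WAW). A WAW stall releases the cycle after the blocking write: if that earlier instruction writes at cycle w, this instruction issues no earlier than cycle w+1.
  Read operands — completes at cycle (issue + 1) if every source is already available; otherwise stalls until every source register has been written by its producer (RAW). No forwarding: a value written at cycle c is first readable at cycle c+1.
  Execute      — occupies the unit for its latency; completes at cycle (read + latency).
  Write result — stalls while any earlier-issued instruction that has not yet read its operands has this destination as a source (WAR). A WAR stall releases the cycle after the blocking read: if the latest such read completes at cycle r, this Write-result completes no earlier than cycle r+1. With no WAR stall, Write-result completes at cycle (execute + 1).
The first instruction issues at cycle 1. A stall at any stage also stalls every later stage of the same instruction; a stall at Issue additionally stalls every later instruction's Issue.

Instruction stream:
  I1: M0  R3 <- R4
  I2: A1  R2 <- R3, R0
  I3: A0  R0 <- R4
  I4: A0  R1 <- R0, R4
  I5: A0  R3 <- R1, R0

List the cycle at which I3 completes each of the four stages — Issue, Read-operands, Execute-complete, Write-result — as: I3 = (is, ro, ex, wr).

I3 = (3, 4, 5, 10)

I1 -> (1, 2, 7, 8)
I2 -> (2, 9, 11, 12)  // RAW R3: wait I1 write@8
I3 -> (3, 4, 5, 10)  // WAR R0: wait I2 read@9
I4 -> (11, 12, 13, 14)  // struct: A0 busy until I3 writes@10
I5 -> (15, 16, 17, 18)  // struct: A0 busy until I4 writes@14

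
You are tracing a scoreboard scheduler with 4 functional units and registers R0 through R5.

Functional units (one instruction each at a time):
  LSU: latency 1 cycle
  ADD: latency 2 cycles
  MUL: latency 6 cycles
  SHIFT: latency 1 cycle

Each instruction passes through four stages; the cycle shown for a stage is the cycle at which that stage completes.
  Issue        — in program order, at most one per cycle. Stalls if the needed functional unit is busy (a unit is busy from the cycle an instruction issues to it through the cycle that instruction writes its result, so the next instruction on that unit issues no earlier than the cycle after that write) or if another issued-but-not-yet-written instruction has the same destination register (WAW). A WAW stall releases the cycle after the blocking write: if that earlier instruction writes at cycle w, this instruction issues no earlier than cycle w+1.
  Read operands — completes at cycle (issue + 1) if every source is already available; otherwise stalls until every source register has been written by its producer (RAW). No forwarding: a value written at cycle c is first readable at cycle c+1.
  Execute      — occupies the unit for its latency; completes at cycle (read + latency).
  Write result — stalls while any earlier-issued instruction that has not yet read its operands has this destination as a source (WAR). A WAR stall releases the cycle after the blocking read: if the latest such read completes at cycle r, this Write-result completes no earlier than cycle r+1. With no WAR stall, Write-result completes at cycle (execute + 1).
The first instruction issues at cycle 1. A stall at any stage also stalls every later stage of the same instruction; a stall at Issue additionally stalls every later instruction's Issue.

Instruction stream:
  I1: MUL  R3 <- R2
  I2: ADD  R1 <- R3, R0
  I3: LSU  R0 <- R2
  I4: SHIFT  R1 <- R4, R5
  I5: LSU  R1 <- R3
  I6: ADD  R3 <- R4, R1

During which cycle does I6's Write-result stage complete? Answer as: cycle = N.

cycle = 25

I1 -> (1, 2, 8, 9)
I2 -> (2, 10, 12, 13)  // RAW R3: wait I1 write@9
I3 -> (3, 4, 5, 11)  // WAR R0: wait I2 read@10
I4 -> (14, 15, 16, 17)  // WAW R1: wait I2 write@13
I5 -> (18, 19, 20, 21)  // WAW R1: wait I4 write@17
I6 -> (19, 22, 24, 25)  // RAW R1: wait I5 write@21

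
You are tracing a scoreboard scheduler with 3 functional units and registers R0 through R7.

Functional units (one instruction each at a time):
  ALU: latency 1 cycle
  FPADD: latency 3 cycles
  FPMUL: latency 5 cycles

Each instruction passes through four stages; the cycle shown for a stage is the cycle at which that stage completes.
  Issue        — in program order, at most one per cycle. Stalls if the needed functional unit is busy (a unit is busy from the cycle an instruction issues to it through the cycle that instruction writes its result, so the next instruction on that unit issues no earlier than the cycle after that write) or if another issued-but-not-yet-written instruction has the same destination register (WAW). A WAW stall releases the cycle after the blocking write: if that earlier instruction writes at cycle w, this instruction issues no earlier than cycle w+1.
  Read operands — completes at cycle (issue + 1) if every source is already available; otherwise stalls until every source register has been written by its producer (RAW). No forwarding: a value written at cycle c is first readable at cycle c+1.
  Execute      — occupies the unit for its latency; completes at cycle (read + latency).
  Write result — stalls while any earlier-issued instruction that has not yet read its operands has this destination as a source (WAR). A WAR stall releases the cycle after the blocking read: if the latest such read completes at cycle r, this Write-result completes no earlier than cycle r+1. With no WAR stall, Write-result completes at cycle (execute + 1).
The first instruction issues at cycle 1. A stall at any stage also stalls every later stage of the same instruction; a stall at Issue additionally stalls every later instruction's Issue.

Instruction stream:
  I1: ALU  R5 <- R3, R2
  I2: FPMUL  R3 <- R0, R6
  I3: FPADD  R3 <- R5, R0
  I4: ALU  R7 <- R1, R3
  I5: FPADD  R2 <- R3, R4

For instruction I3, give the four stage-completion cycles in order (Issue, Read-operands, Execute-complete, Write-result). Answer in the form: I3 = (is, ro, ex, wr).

I3 = (10, 11, 14, 15)

t=1  issue I1 (ALU)
t=2  I1 read-ops; issue I2 (FPMUL)
t=3  I1 finished on ALU; I2 read-ops
t=4  I1→R5
t=8  I2 finished on FPMUL
t=9  I2→R3
t=10  issue I3 (FPADD)
t=11  I3 read-ops; issue I4 (ALU)
t=14  I3 finished on FPADD
t=15  I3→R3
t=16  I4 read-ops; issue I5 (FPADD)
t=17  I4 finished on ALU; I5 read-ops
t=18  I4→R7
t=20  I5 finished on FPADD
t=21  I5→R2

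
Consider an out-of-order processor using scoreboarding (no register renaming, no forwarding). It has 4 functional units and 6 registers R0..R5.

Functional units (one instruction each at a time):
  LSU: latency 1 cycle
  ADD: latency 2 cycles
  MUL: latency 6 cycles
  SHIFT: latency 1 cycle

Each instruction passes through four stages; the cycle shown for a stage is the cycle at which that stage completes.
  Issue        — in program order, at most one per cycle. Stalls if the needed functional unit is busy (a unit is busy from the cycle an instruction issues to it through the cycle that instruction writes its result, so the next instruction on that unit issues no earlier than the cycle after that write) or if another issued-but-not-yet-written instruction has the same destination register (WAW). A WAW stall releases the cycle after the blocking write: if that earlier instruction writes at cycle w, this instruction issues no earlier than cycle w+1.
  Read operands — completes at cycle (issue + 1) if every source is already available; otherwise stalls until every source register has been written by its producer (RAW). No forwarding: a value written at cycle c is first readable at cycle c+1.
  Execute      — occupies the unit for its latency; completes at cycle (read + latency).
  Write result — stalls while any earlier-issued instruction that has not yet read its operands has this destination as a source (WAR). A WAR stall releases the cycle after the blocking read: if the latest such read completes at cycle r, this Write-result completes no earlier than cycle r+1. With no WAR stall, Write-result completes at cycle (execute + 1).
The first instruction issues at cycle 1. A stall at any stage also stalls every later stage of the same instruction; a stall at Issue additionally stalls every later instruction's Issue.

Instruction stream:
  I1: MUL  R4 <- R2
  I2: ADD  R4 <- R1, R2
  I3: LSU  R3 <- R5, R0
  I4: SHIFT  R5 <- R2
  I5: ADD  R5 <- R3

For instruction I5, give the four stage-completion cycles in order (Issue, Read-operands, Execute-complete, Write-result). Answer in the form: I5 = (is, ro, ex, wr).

  I1 | 1 | 2 | 8 | 9
  I2 | 10 | 11 | 13 | 14   WAW R4: wait I1 write@9
  I3 | 11 | 12 | 13 | 14
  I4 | 12 | 13 | 14 | 15
  I5 | 16 | 17 | 19 | 20   WAW R5: wait I4 write@15

I5 = (16, 17, 19, 20)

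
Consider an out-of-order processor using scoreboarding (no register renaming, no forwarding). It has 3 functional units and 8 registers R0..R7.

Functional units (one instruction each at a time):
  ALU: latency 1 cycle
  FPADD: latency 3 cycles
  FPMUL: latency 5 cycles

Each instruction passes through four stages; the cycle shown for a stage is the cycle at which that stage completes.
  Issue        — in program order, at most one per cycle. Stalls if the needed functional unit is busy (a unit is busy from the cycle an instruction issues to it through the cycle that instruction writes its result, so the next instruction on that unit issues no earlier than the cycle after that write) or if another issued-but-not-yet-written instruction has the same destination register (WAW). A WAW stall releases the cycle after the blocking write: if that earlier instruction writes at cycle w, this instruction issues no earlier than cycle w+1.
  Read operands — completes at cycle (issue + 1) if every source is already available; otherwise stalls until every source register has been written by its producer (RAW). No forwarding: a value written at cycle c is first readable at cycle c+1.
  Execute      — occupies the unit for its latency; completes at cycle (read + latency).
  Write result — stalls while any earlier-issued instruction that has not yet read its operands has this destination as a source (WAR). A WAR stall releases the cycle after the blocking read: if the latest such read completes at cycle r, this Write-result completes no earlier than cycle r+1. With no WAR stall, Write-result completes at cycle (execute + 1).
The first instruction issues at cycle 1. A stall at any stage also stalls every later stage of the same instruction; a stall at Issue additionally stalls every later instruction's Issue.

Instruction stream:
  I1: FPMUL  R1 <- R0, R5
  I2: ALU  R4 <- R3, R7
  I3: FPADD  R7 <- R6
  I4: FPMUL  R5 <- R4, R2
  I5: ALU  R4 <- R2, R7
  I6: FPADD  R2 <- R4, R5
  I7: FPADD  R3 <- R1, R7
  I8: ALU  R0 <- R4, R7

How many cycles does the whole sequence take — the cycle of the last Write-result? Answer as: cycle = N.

[I1] 1/2/7/8
[I2] 2/3/4/5
[I3] 3/4/7/8
[I4] 9/10/15/16  (struct: FPMUL busy until I1 writes@8)
[I5] 10/11/12/13
[I6] 11/17/20/21  (RAW R5: wait I4 write@16)
[I7] 22/23/26/27  (struct: FPADD busy until I6 writes@21)
[I8] 23/24/25/26

cycle = 27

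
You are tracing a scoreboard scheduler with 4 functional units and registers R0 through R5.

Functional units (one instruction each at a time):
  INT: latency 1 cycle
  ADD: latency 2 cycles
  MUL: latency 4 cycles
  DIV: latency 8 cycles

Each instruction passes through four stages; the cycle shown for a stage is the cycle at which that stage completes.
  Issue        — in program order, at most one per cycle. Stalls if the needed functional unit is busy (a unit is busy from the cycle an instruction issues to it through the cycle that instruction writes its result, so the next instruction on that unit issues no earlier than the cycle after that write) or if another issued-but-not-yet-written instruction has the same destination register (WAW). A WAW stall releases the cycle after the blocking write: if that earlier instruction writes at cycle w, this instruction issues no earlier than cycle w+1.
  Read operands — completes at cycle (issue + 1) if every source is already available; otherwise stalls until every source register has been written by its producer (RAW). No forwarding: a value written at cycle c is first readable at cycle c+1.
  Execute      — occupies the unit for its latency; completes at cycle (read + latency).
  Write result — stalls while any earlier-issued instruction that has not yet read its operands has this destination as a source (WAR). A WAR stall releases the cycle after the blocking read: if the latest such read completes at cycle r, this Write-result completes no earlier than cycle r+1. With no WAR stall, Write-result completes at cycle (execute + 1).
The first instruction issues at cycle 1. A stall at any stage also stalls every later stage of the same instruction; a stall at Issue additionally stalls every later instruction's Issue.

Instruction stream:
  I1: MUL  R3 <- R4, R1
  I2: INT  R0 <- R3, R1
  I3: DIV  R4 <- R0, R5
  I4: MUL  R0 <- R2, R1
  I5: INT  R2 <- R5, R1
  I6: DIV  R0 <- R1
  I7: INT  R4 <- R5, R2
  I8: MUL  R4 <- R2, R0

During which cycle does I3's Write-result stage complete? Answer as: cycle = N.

t=1  I1 dispatched to MUL
t=2  I1 operands ready; I2 dispatched to INT
t=3  I3 dispatched to DIV
t=6  I1 complete
t=7  R3←I1
t=8  I2 operands ready
t=9  I2 complete
t=10  R0←I2
t=11  I3 operands ready; I4 dispatched to MUL
t=12  I4 operands ready; I5 dispatched to INT
t=13  I5 operands ready
t=14  I5 complete
t=15  R2←I5
t=16  I4 complete
t=17  R0←I4
t=19  I3 complete
t=20  R4←I3
t=21  I6 dispatched to DIV
t=22  I6 operands ready; I7 dispatched to INT
t=23  I7 operands ready
t=24  I7 complete
t=25  R4←I7
t=26  I8 dispatched to MUL
t=30  I6 complete
t=31  R0←I6
t=32  I8 operands ready
t=36  I8 complete
t=37  R4←I8

cycle = 20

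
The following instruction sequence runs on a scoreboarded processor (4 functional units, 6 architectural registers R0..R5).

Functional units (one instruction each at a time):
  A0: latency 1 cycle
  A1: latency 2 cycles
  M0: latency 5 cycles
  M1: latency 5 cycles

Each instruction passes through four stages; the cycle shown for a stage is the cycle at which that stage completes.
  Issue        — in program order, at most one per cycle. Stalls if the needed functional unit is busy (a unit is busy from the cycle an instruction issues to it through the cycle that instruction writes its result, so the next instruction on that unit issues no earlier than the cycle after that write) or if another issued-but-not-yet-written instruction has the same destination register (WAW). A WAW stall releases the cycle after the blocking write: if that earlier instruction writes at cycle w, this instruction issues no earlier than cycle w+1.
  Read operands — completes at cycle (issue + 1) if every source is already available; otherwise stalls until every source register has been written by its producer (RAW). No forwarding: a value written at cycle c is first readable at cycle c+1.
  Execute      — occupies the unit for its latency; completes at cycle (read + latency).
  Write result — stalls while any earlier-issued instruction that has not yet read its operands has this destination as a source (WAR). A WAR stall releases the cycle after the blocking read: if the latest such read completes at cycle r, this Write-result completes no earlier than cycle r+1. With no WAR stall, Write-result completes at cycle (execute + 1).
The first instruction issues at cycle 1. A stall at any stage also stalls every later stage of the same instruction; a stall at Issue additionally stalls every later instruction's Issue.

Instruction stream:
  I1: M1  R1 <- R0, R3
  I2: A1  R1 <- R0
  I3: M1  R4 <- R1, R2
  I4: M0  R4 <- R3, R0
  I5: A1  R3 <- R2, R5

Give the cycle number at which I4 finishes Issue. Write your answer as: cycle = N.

[1] I1 dispatched to M1
[2] I1 operands ready
[7] I1 complete
[8] R1←I1
[9] I2 dispatched to A1
[10] I2 operands ready; I3 dispatched to M1
[12] I2 complete
[13] R1←I2
[14] I3 operands ready
[19] I3 complete
[20] R4←I3
[21] I4 dispatched to M0
[22] I4 operands ready; I5 dispatched to A1
[23] I5 operands ready
[25] I5 complete
[26] R3←I5
[27] I4 complete
[28] R4←I4

cycle = 21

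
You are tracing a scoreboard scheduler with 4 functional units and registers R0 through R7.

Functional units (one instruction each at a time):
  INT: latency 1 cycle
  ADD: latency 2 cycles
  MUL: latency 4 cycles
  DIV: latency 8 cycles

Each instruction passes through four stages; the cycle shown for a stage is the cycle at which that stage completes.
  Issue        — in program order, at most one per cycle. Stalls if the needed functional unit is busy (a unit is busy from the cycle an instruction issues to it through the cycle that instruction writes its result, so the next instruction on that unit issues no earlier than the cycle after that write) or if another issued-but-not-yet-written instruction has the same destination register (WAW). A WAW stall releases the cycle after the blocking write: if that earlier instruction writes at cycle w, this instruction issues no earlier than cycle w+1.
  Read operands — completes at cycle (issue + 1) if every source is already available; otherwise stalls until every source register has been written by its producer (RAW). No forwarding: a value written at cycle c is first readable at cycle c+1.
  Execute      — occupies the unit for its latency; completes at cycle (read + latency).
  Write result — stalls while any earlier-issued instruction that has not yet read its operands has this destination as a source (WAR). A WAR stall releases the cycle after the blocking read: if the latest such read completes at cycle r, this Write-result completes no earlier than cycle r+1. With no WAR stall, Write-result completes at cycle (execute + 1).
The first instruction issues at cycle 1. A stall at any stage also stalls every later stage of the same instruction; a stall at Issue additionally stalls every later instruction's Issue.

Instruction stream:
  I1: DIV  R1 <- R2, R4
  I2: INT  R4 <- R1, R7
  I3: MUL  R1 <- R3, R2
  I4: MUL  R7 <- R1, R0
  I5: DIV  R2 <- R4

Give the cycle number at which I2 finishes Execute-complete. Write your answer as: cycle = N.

c1: I1 dispatched to DIV
c2: I1 operands ready · I2 dispatched to INT
c10: I1 complete
c11: R1←I1
c12: I2 operands ready · I3 dispatched to MUL
c13: I2 complete · I3 operands ready
c14: R4←I2
c17: I3 complete
c18: R1←I3
c19: I4 dispatched to MUL
c20: I4 operands ready · I5 dispatched to DIV
c21: I5 operands ready
c24: I4 complete
c25: R7←I4
c29: I5 complete
c30: R2←I5

cycle = 13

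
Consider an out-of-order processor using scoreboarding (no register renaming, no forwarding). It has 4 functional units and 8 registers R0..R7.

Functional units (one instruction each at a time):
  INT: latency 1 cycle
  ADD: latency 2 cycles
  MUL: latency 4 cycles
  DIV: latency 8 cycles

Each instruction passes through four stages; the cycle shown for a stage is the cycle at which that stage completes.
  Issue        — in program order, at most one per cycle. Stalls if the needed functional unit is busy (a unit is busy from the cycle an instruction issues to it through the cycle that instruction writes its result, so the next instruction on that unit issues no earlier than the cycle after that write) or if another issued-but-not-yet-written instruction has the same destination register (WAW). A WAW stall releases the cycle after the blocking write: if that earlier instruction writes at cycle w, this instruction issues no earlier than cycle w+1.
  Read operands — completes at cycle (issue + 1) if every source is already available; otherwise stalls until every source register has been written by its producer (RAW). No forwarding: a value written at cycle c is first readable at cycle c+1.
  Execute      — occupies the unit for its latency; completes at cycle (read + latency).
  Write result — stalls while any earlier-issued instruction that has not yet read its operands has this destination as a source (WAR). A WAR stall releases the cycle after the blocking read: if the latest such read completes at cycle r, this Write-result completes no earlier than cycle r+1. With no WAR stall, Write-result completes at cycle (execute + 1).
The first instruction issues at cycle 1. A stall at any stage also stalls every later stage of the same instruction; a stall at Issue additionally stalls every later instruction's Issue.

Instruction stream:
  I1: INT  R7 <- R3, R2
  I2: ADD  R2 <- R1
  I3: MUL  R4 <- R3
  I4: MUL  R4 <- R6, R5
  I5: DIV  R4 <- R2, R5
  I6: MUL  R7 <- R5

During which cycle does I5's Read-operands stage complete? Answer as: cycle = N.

I1 -> (1, 2, 3, 4)
I2 -> (2, 3, 5, 6)
I3 -> (3, 4, 8, 9)
I4 -> (10, 11, 15, 16)  // struct: MUL busy until I3 writes@9
I5 -> (17, 18, 26, 27)  // WAW R4: wait I4 write@16
I6 -> (18, 19, 23, 24)

cycle = 18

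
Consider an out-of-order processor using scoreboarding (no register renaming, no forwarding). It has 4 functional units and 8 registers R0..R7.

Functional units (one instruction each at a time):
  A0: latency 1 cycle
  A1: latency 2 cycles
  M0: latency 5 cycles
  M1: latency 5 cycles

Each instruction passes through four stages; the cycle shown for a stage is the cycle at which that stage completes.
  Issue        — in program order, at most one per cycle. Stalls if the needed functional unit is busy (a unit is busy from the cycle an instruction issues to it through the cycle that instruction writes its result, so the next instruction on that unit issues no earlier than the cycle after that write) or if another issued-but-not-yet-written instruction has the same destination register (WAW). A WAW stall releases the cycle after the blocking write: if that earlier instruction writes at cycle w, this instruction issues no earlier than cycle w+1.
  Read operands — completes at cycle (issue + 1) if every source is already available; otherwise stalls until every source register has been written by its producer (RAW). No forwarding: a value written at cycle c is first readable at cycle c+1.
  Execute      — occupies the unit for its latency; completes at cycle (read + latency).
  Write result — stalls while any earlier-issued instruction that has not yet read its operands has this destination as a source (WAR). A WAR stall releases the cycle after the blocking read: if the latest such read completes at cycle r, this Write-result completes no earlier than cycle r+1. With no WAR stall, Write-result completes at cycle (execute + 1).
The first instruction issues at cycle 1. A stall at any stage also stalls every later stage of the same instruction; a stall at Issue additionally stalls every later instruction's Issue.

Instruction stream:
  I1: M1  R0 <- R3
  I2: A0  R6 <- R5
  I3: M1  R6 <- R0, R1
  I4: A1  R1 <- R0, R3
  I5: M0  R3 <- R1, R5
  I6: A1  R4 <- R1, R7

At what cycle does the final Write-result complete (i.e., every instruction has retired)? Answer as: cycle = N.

I1: IS=1 RO=2 EX=7 WR=8
I2: IS=2 RO=3 EX=4 WR=5
I3: IS=9 RO=10 EX=15 WR=16  [struct: M1 busy until I1 writes@8]
I4: IS=10 RO=11 EX=13 WR=14
I5: IS=11 RO=15 EX=20 WR=21  [RAW R1: wait I4 write@14]
I6: IS=15 RO=16 EX=18 WR=19  [struct: A1 busy until I4 writes@14]

cycle = 21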